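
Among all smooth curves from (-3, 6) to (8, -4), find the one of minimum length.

Arc-length functional: J[y] = ∫ sqrt(1 + (y')^2) dx.
Lagrangian L = sqrt(1 + (y')^2) has no explicit y dependence, so ∂L/∂y = 0 and the Euler-Lagrange equation gives
    d/dx( y' / sqrt(1 + (y')^2) ) = 0  ⇒  y' / sqrt(1 + (y')^2) = const.
Hence y' is constant, so y(x) is affine.
Fitting the endpoints (-3, 6) and (8, -4):
    slope m = ((-4) − 6) / (8 − (-3)) = -10/11,
    intercept c = 6 − m·(-3) = 36/11.
Extremal: y(x) = (-10/11) x + 36/11.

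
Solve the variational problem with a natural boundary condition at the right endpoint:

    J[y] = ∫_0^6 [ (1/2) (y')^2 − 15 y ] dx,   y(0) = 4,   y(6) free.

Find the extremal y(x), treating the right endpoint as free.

The Lagrangian L = (1/2) (y')^2 − 15 y gives
    ∂L/∂y = −15,   ∂L/∂y' = y'.
Euler-Lagrange: d/dx(y') − (−15) = 0, i.e. y'' + 15 = 0, so
    y(x) = −(15/2) x^2 + C1 x + C2.
Fixed left endpoint y(0) = 4 ⇒ C2 = 4.
The right endpoint x = 6 is free, so the natural (transversality) condition is ∂L/∂y' |_{x=6} = 0, i.e. y'(6) = 0.
Compute y'(x) = −15 x + C1, so y'(6) = −90 + C1 = 0 ⇒ C1 = 90.
Therefore the extremal is
    y(x) = −(15/2) x^2 + 90 x + 4.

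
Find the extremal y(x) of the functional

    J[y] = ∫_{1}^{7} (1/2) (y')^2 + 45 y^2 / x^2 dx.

The Lagrangian is L = (1/2) (y')^2 + 45 y^2 / x^2.
Compute ∂L/∂y = 90y/x^2, ∂L/∂y' = y'.
The Euler-Lagrange equation d/dx(∂L/∂y') − ∂L/∂y = 0 reduces to
    y'' − 90/x^2 · y = 0  (x > 0).
Its general solution is
    y(x) = A x^10 + B x^(-9),
with A, B fixed by the endpoint conditions.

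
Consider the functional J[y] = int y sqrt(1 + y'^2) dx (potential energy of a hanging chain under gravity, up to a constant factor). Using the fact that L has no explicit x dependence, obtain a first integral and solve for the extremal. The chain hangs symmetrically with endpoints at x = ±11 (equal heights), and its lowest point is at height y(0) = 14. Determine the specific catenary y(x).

The Lagrangian L(y, y') = y sqrt(1 + y'^2) has no explicit x dependence, so the Beltrami identity applies:
    L − y' ∂L/∂y' = C.
Compute ∂L/∂y' = y · y' / sqrt(1 + y'^2). Then
    L − y' ∂L/∂y'
    = y sqrt(1 + y'^2) − y · y'^2 / sqrt(1 + y'^2)
    = y (1 + y'^2 − y'^2) / sqrt(1 + y'^2)
    = y / sqrt(1 + y'^2) = C.
Squaring gives y^2 = C^2 (1 + y'^2), i.e.
    y'^2 = y^2 / C^2 − 1.
Separating variables,
    dy / sqrt(y^2 − C^2) = dx / C,
and integrating gives arccosh(y / C) = (x − a)/C, so
    y(x) = C cosh((x − a)/C),
the catenary. The constants C and a are fixed by the two endpoint conditions (and, for the hanging-chain problem, the length constraint selects C).
Now fit the given data. The endpoints x = ±11 are symmetric at equal height, so the catenary is even about its minimum: a = 0 and y(x) = C cosh(x/C). The lowest point is y(0) = C cosh(0) = C, and we are told y(0) = 14, so C = 14. Therefore
    y(x) = 14 cosh(x/14),
and at the endpoints
    y(±11) = 14 cosh(11/14).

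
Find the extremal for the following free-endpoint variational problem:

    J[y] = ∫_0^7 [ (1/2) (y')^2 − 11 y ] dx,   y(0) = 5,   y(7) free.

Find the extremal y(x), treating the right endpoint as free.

The Lagrangian L = (1/2) (y')^2 − 11 y gives
    ∂L/∂y = −11,   ∂L/∂y' = y'.
Euler-Lagrange: d/dx(y') − (−11) = 0, i.e. y'' + 11 = 0, so
    y(x) = −(11/2) x^2 + C1 x + C2.
Fixed left endpoint y(0) = 5 ⇒ C2 = 5.
The right endpoint x = 7 is free, so the natural (transversality) condition is ∂L/∂y' |_{x=7} = 0, i.e. y'(7) = 0.
Compute y'(x) = −11 x + C1, so y'(7) = −77 + C1 = 0 ⇒ C1 = 77.
Therefore the extremal is
    y(x) = −(11/2) x^2 + 77 x + 5.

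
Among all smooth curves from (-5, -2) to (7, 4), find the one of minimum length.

Arc-length functional: J[y] = ∫ sqrt(1 + (y')^2) dx.
Lagrangian L = sqrt(1 + (y')^2) has no explicit y dependence, so ∂L/∂y = 0 and the Euler-Lagrange equation gives
    d/dx( y' / sqrt(1 + (y')^2) ) = 0  ⇒  y' / sqrt(1 + (y')^2) = const.
Hence y' is constant, so y(x) is affine.
Fitting the endpoints (-5, -2) and (7, 4):
    slope m = (4 − (-2)) / (7 − (-5)) = 1/2,
    intercept c = (-2) − m·(-5) = 1/2.
Extremal: y(x) = (1/2) x + 1/2.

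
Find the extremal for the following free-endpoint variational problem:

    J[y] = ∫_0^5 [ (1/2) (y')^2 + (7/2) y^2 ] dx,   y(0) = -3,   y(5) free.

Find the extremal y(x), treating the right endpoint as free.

The Lagrangian L = (1/2) (y')^2 + (7/2) y^2 gives
    ∂L/∂y = 7 y,   ∂L/∂y' = y'.
Euler-Lagrange: y'' − 7 y = 0.
With k = sqrt(7), the general solution is
    y(x) = A cosh(sqrt(7) x) + B sinh(sqrt(7) x).
Fixed left endpoint y(0) = -3 ⇒ A = -3.
The right endpoint x = 5 is free, so the natural (transversality) condition is ∂L/∂y' |_{x=5} = 0, i.e. y'(5) = 0.
Compute y'(x) = A k sinh(k x) + B k cosh(k x), so
    y'(5) = A k sinh(k·5) + B k cosh(k·5) = 0
    ⇒ B = −A tanh(k·5) = 3 tanh(sqrt(7)·5).
Therefore the extremal is
    y(x) = −3 cosh(sqrt(7) x) + 3 tanh(sqrt(7)·5) sinh(sqrt(7) x).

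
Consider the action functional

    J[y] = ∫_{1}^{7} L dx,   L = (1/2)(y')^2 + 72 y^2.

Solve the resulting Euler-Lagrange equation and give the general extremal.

The Lagrangian is L = (1/2)(y')^2 + 72 y^2.
∂L/∂y = 144y.
∂L/∂y' = y'.
The Euler-Lagrange equation d/dx(∂L/∂y') − ∂L/∂y = 0 becomes:
    y'' - 144 y = 0
General solution: y(x) = A e^(12x) + B e^(-12x), where A and B are arbitrary constants fixed by the endpoint conditions.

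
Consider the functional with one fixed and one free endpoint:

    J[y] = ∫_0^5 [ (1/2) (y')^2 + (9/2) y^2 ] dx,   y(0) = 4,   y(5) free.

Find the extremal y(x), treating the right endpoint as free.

The Lagrangian L = (1/2) (y')^2 + (9/2) y^2 gives
    ∂L/∂y = 9 y,   ∂L/∂y' = y'.
Euler-Lagrange: y'' − 9 y = 0.
With k = 3, the general solution is
    y(x) = A cosh(3 x) + B sinh(3 x).
Fixed left endpoint y(0) = 4 ⇒ A = 4.
The right endpoint x = 5 is free, so the natural (transversality) condition is ∂L/∂y' |_{x=5} = 0, i.e. y'(5) = 0.
Compute y'(x) = A k sinh(k x) + B k cosh(k x), so
    y'(5) = A k sinh(k·5) + B k cosh(k·5) = 0
    ⇒ B = −A tanh(k·5) = − 4 tanh(3·5).
Therefore the extremal is
    y(x) = 4 cosh(3 x) − 4 tanh(3·5) sinh(3 x).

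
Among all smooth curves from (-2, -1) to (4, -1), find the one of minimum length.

Arc-length functional: J[y] = ∫ sqrt(1 + (y')^2) dx.
Lagrangian L = sqrt(1 + (y')^2) has no explicit y dependence, so ∂L/∂y = 0 and the Euler-Lagrange equation gives
    d/dx( y' / sqrt(1 + (y')^2) ) = 0  ⇒  y' / sqrt(1 + (y')^2) = const.
Hence y' is constant, so y(x) is affine.
Fitting the endpoints (-2, -1) and (4, -1):
    slope m = ((-1) − (-1)) / (4 − (-2)) = 0,
    intercept c = (-1) − m·(-2) = -1.
Extremal: y(x) = -1.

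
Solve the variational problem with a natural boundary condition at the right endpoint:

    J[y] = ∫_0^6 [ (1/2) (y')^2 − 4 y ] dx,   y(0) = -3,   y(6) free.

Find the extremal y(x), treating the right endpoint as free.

The Lagrangian L = (1/2) (y')^2 − 4 y gives
    ∂L/∂y = −4,   ∂L/∂y' = y'.
Euler-Lagrange: d/dx(y') − (−4) = 0, i.e. y'' + 4 = 0, so
    y(x) = −(4/2) x^2 + C1 x + C2.
Fixed left endpoint y(0) = -3 ⇒ C2 = -3.
The right endpoint x = 6 is free, so the natural (transversality) condition is ∂L/∂y' |_{x=6} = 0, i.e. y'(6) = 0.
Compute y'(x) = −4 x + C1, so y'(6) = −24 + C1 = 0 ⇒ C1 = 24.
Therefore the extremal is
    y(x) = −2 x^2 + 24 x − 3.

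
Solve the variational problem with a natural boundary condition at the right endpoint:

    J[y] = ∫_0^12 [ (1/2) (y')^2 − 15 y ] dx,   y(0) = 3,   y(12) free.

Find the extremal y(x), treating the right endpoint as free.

The Lagrangian L = (1/2) (y')^2 − 15 y gives
    ∂L/∂y = −15,   ∂L/∂y' = y'.
Euler-Lagrange: d/dx(y') − (−15) = 0, i.e. y'' + 15 = 0, so
    y(x) = −(15/2) x^2 + C1 x + C2.
Fixed left endpoint y(0) = 3 ⇒ C2 = 3.
The right endpoint x = 12 is free, so the natural (transversality) condition is ∂L/∂y' |_{x=12} = 0, i.e. y'(12) = 0.
Compute y'(x) = −15 x + C1, so y'(12) = −180 + C1 = 0 ⇒ C1 = 180.
Therefore the extremal is
    y(x) = −(15/2) x^2 + 180 x + 3.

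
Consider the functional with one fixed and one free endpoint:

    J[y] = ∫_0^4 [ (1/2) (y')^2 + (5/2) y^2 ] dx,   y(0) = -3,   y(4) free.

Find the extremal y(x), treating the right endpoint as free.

The Lagrangian L = (1/2) (y')^2 + (5/2) y^2 gives
    ∂L/∂y = 5 y,   ∂L/∂y' = y'.
Euler-Lagrange: y'' − 5 y = 0.
With k = sqrt(5), the general solution is
    y(x) = A cosh(sqrt(5) x) + B sinh(sqrt(5) x).
Fixed left endpoint y(0) = -3 ⇒ A = -3.
The right endpoint x = 4 is free, so the natural (transversality) condition is ∂L/∂y' |_{x=4} = 0, i.e. y'(4) = 0.
Compute y'(x) = A k sinh(k x) + B k cosh(k x), so
    y'(4) = A k sinh(k·4) + B k cosh(k·4) = 0
    ⇒ B = −A tanh(k·4) = 3 tanh(sqrt(5)·4).
Therefore the extremal is
    y(x) = −3 cosh(sqrt(5) x) + 3 tanh(sqrt(5)·4) sinh(sqrt(5) x).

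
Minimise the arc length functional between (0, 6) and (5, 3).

Arc-length functional: J[y] = ∫ sqrt(1 + (y')^2) dx.
Lagrangian L = sqrt(1 + (y')^2) has no explicit y dependence, so ∂L/∂y = 0 and the Euler-Lagrange equation gives
    d/dx( y' / sqrt(1 + (y')^2) ) = 0  ⇒  y' / sqrt(1 + (y')^2) = const.
Hence y' is constant, so y(x) is affine.
Fitting the endpoints (0, 6) and (5, 3):
    slope m = (3 − 6) / (5 − 0) = -3/5,
    intercept c = 6 − m·0 = 6.
Extremal: y(x) = (-3/5) x + 6.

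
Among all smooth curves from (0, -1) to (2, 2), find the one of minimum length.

Arc-length functional: J[y] = ∫ sqrt(1 + (y')^2) dx.
Lagrangian L = sqrt(1 + (y')^2) has no explicit y dependence, so ∂L/∂y = 0 and the Euler-Lagrange equation gives
    d/dx( y' / sqrt(1 + (y')^2) ) = 0  ⇒  y' / sqrt(1 + (y')^2) = const.
Hence y' is constant, so y(x) is affine.
Fitting the endpoints (0, -1) and (2, 2):
    slope m = (2 − (-1)) / (2 − 0) = 3/2,
    intercept c = (-1) − m·0 = -1.
Extremal: y(x) = (3/2) x - 1.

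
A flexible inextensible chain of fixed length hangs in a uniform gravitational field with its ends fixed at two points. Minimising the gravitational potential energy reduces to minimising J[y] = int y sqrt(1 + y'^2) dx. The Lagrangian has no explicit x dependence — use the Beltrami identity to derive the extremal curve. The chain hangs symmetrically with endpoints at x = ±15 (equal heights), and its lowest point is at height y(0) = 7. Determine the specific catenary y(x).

The Lagrangian L(y, y') = y sqrt(1 + y'^2) has no explicit x dependence, so the Beltrami identity applies:
    L − y' ∂L/∂y' = C.
Compute ∂L/∂y' = y · y' / sqrt(1 + y'^2). Then
    L − y' ∂L/∂y'
    = y sqrt(1 + y'^2) − y · y'^2 / sqrt(1 + y'^2)
    = y (1 + y'^2 − y'^2) / sqrt(1 + y'^2)
    = y / sqrt(1 + y'^2) = C.
Squaring gives y^2 = C^2 (1 + y'^2), i.e.
    y'^2 = y^2 / C^2 − 1.
Separating variables,
    dy / sqrt(y^2 − C^2) = dx / C,
and integrating gives arccosh(y / C) = (x − a)/C, so
    y(x) = C cosh((x − a)/C),
the catenary. The constants C and a are fixed by the two endpoint conditions (and, for the hanging-chain problem, the length constraint selects C).
Now fit the given data. The endpoints x = ±15 are symmetric at equal height, so the catenary is even about its minimum: a = 0 and y(x) = C cosh(x/C). The lowest point is y(0) = C cosh(0) = C, and we are told y(0) = 7, so C = 7. Therefore
    y(x) = 7 cosh(x/7),
and at the endpoints
    y(±15) = 7 cosh(15/7).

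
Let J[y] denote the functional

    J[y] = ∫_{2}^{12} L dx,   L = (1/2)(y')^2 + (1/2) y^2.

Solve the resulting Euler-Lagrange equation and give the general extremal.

The Lagrangian is L = (1/2)(y')^2 + (1/2) y^2.
∂L/∂y = y.
∂L/∂y' = y'.
The Euler-Lagrange equation d/dx(∂L/∂y') − ∂L/∂y = 0 becomes:
    y'' - y = 0
General solution: y(x) = A e^x + B e^(-x), where A and B are arbitrary constants fixed by the endpoint conditions.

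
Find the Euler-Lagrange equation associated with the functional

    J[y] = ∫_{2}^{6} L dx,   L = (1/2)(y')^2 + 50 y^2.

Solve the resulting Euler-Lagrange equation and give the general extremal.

The Lagrangian is L = (1/2)(y')^2 + 50 y^2.
∂L/∂y = 100y.
∂L/∂y' = y'.
The Euler-Lagrange equation d/dx(∂L/∂y') − ∂L/∂y = 0 becomes:
    y'' - 100 y = 0
General solution: y(x) = A e^(10x) + B e^(-10x), where A and B are arbitrary constants fixed by the endpoint conditions.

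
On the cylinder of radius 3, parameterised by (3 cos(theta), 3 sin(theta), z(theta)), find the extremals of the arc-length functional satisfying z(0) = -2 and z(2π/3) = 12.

Parameterise the cylinder of radius R = 3 as
    r(θ) = (3 cos θ, 3 sin θ, z(θ)).
The arc-length element is
    ds = sqrt(9 + (dz/dθ)^2) dθ,
so the Lagrangian is L = sqrt(9 + z'^2).
L depends on z' only, not on z or θ, so ∂L/∂z = 0 and
    ∂L/∂z' = z' / sqrt(9 + z'^2).
The Euler-Lagrange equation gives
    d/dθ( z' / sqrt(9 + z'^2) ) = 0,
so z' is constant. Integrating once:
    z(θ) = a θ + b,
a helix on the cylinder (a straight line when the cylinder is unrolled). The constants a, b are determined by the endpoint conditions.
With endpoint conditions z(0) = -2 and z(2π/3) = 12: from z(0) = b we get b = -2, and a·2π/3 + -2 = 12 gives a = 21/π, so
    z(θ) = (21/π) θ − 2.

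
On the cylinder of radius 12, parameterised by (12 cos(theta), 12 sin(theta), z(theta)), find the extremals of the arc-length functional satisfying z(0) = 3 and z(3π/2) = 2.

Parameterise the cylinder of radius R = 12 as
    r(θ) = (12 cos θ, 12 sin θ, z(θ)).
The arc-length element is
    ds = sqrt(144 + (dz/dθ)^2) dθ,
so the Lagrangian is L = sqrt(144 + z'^2).
L depends on z' only, not on z or θ, so ∂L/∂z = 0 and
    ∂L/∂z' = z' / sqrt(144 + z'^2).
The Euler-Lagrange equation gives
    d/dθ( z' / sqrt(144 + z'^2) ) = 0,
so z' is constant. Integrating once:
    z(θ) = a θ + b,
a helix on the cylinder (a straight line when the cylinder is unrolled). The constants a, b are determined by the endpoint conditions.
With endpoint conditions z(0) = 3 and z(3π/2) = 2: from z(0) = b we get b = 3, and a·3π/2 + 3 = 2 gives a = -2/(3π), so
    z(θ) = (-2/(3π)) θ + 3.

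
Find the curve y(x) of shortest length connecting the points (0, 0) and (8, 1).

Arc-length functional: J[y] = ∫ sqrt(1 + (y')^2) dx.
Lagrangian L = sqrt(1 + (y')^2) has no explicit y dependence, so ∂L/∂y = 0 and the Euler-Lagrange equation gives
    d/dx( y' / sqrt(1 + (y')^2) ) = 0  ⇒  y' / sqrt(1 + (y')^2) = const.
Hence y' is constant, so y(x) is affine.
Fitting the endpoints (0, 0) and (8, 1):
    slope m = (1 − 0) / (8 − 0) = 1/8,
    intercept c = 0 − m·0 = 0.
Extremal: y(x) = (1/8) x.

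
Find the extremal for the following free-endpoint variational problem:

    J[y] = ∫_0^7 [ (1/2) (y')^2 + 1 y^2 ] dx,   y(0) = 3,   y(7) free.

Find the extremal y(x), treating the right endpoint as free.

The Lagrangian L = (1/2) (y')^2 + 1 y^2 gives
    ∂L/∂y = 2 y,   ∂L/∂y' = y'.
Euler-Lagrange: y'' − 2 y = 0.
With k = sqrt(2), the general solution is
    y(x) = A cosh(sqrt(2) x) + B sinh(sqrt(2) x).
Fixed left endpoint y(0) = 3 ⇒ A = 3.
The right endpoint x = 7 is free, so the natural (transversality) condition is ∂L/∂y' |_{x=7} = 0, i.e. y'(7) = 0.
Compute y'(x) = A k sinh(k x) + B k cosh(k x), so
    y'(7) = A k sinh(k·7) + B k cosh(k·7) = 0
    ⇒ B = −A tanh(k·7) = − 3 tanh(sqrt(2)·7).
Therefore the extremal is
    y(x) = 3 cosh(sqrt(2) x) − 3 tanh(sqrt(2)·7) sinh(sqrt(2) x).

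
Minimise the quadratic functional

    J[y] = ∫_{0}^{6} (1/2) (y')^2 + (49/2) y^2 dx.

The Lagrangian is L = (1/2) (y')^2 + (49/2) y^2.
Compute ∂L/∂y = 49y, ∂L/∂y' = y'.
The Euler-Lagrange equation d/dx(∂L/∂y') − ∂L/∂y = 0 reduces to
    y'' − 49 y = 0.
Its general solution is
    y(x) = A e^(7x) + B e^(−7x),
with A, B fixed by the endpoint conditions.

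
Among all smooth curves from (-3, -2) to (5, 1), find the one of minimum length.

Arc-length functional: J[y] = ∫ sqrt(1 + (y')^2) dx.
Lagrangian L = sqrt(1 + (y')^2) has no explicit y dependence, so ∂L/∂y = 0 and the Euler-Lagrange equation gives
    d/dx( y' / sqrt(1 + (y')^2) ) = 0  ⇒  y' / sqrt(1 + (y')^2) = const.
Hence y' is constant, so y(x) is affine.
Fitting the endpoints (-3, -2) and (5, 1):
    slope m = (1 − (-2)) / (5 − (-3)) = 3/8,
    intercept c = (-2) − m·(-3) = -7/8.
Extremal: y(x) = (3/8) x - 7/8.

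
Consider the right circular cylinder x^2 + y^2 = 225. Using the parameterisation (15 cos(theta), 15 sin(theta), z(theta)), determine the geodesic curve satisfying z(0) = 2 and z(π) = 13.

Parameterise the cylinder of radius R = 15 as
    r(θ) = (15 cos θ, 15 sin θ, z(θ)).
The arc-length element is
    ds = sqrt(225 + (dz/dθ)^2) dθ,
so the Lagrangian is L = sqrt(225 + z'^2).
L depends on z' only, not on z or θ, so ∂L/∂z = 0 and
    ∂L/∂z' = z' / sqrt(225 + z'^2).
The Euler-Lagrange equation gives
    d/dθ( z' / sqrt(225 + z'^2) ) = 0,
so z' is constant. Integrating once:
    z(θ) = a θ + b,
a helix on the cylinder (a straight line when the cylinder is unrolled). The constants a, b are determined by the endpoint conditions.
With endpoint conditions z(0) = 2 and z(π) = 13: from z(0) = b we get b = 2, and a·π + 2 = 13 gives a = 11/π, so
    z(θ) = (11/π) θ + 2.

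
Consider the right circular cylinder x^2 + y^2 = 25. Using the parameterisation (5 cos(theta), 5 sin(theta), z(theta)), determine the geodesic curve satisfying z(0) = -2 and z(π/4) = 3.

Parameterise the cylinder of radius R = 5 as
    r(θ) = (5 cos θ, 5 sin θ, z(θ)).
The arc-length element is
    ds = sqrt(25 + (dz/dθ)^2) dθ,
so the Lagrangian is L = sqrt(25 + z'^2).
L depends on z' only, not on z or θ, so ∂L/∂z = 0 and
    ∂L/∂z' = z' / sqrt(25 + z'^2).
The Euler-Lagrange equation gives
    d/dθ( z' / sqrt(25 + z'^2) ) = 0,
so z' is constant. Integrating once:
    z(θ) = a θ + b,
a helix on the cylinder (a straight line when the cylinder is unrolled). The constants a, b are determined by the endpoint conditions.
With endpoint conditions z(0) = -2 and z(π/4) = 3: from z(0) = b we get b = -2, and a·π/4 + -2 = 3 gives a = 20/π, so
    z(θ) = (20/π) θ − 2.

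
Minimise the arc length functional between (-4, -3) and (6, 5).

Arc-length functional: J[y] = ∫ sqrt(1 + (y')^2) dx.
Lagrangian L = sqrt(1 + (y')^2) has no explicit y dependence, so ∂L/∂y = 0 and the Euler-Lagrange equation gives
    d/dx( y' / sqrt(1 + (y')^2) ) = 0  ⇒  y' / sqrt(1 + (y')^2) = const.
Hence y' is constant, so y(x) is affine.
Fitting the endpoints (-4, -3) and (6, 5):
    slope m = (5 − (-3)) / (6 − (-4)) = 4/5,
    intercept c = (-3) − m·(-4) = 1/5.
Extremal: y(x) = (4/5) x + 1/5.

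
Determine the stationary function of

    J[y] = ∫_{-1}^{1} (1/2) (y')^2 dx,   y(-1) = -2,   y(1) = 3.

The Lagrangian is L = (1/2) (y')^2.
Compute ∂L/∂y = 0, ∂L/∂y' = y'.
The Euler-Lagrange equation d/dx(∂L/∂y') − ∂L/∂y = 0 reduces to
    y'' = 0.
Its general solution is
    y(x) = A x + B,
with A, B fixed by the endpoint conditions.
Applying the endpoint conditions y(-1) = -2 and y(1) = 3: solve A·-1 + B = -2 and A·1 + B = 3. Subtracting gives A(1 − -1) = 3 − -2, so A = 5/2, and B = -2 − A·-1 = 1/2. Therefore
    y(x) = (5/2) x + 1/2.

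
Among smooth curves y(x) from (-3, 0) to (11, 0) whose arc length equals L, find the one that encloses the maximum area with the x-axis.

Set up the augmented Lagrangian using a multiplier λ for the length constraint:
    F(y, y') = y − λ sqrt(1 + y'^2).
F has no explicit x dependence, so the Beltrami identity yields a first integral
    F − y' ∂F/∂y' = C.
Compute ∂F/∂y' = −λ y' / sqrt(1 + y'^2). Then
    y − λ sqrt(1 + y'^2) + λ y'^2 / sqrt(1 + y'^2) = C
    ⇒  y − λ / sqrt(1 + y'^2) = C.
Solving for y' and integrating gives
    (x − a)^2 + (y − b)^2 = λ^2,
a circular arc of radius λ. The constants a, b are determined by the endpoint conditions y(-3) = y(11) = 0, and λ is fixed implicitly by the length constraint
    ∫_{-3}^{11} sqrt(1 + y'^2) dx = L.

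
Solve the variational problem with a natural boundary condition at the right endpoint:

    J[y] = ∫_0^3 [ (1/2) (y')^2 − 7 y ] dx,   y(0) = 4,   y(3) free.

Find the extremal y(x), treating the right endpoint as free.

The Lagrangian L = (1/2) (y')^2 − 7 y gives
    ∂L/∂y = −7,   ∂L/∂y' = y'.
Euler-Lagrange: d/dx(y') − (−7) = 0, i.e. y'' + 7 = 0, so
    y(x) = −(7/2) x^2 + C1 x + C2.
Fixed left endpoint y(0) = 4 ⇒ C2 = 4.
The right endpoint x = 3 is free, so the natural (transversality) condition is ∂L/∂y' |_{x=3} = 0, i.e. y'(3) = 0.
Compute y'(x) = −7 x + C1, so y'(3) = −21 + C1 = 0 ⇒ C1 = 21.
Therefore the extremal is
    y(x) = −(7/2) x^2 + 21 x + 4.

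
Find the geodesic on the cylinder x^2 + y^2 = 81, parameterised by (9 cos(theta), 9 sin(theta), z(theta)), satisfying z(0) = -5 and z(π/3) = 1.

Parameterise the cylinder of radius R = 9 as
    r(θ) = (9 cos θ, 9 sin θ, z(θ)).
The arc-length element is
    ds = sqrt(81 + (dz/dθ)^2) dθ,
so the Lagrangian is L = sqrt(81 + z'^2).
L depends on z' only, not on z or θ, so ∂L/∂z = 0 and
    ∂L/∂z' = z' / sqrt(81 + z'^2).
The Euler-Lagrange equation gives
    d/dθ( z' / sqrt(81 + z'^2) ) = 0,
so z' is constant. Integrating once:
    z(θ) = a θ + b,
a helix on the cylinder (a straight line when the cylinder is unrolled). The constants a, b are determined by the endpoint conditions.
With endpoint conditions z(0) = -5 and z(π/3) = 1: from z(0) = b we get b = -5, and a·π/3 + -5 = 1 gives a = 18/π, so
    z(θ) = (18/π) θ − 5.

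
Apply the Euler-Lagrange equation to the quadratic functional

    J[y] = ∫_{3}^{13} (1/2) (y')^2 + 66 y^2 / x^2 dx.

The Lagrangian is L = (1/2) (y')^2 + 66 y^2 / x^2.
Compute ∂L/∂y = 132y/x^2, ∂L/∂y' = y'.
The Euler-Lagrange equation d/dx(∂L/∂y') − ∂L/∂y = 0 reduces to
    y'' − 132/x^2 · y = 0  (x > 0).
Its general solution is
    y(x) = A x^12 + B x^(-11),
with A, B fixed by the endpoint conditions.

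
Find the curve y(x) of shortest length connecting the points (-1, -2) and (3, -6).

Arc-length functional: J[y] = ∫ sqrt(1 + (y')^2) dx.
Lagrangian L = sqrt(1 + (y')^2) has no explicit y dependence, so ∂L/∂y = 0 and the Euler-Lagrange equation gives
    d/dx( y' / sqrt(1 + (y')^2) ) = 0  ⇒  y' / sqrt(1 + (y')^2) = const.
Hence y' is constant, so y(x) is affine.
Fitting the endpoints (-1, -2) and (3, -6):
    slope m = ((-6) − (-2)) / (3 − (-1)) = -1,
    intercept c = (-2) − m·(-1) = -3.
Extremal: y(x) = -x - 3.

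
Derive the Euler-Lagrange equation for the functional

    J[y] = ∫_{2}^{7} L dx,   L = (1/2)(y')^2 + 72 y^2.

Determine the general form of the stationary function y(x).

The Lagrangian is L = (1/2)(y')^2 + 72 y^2.
∂L/∂y = 144y.
∂L/∂y' = y'.
The Euler-Lagrange equation d/dx(∂L/∂y') − ∂L/∂y = 0 becomes:
    y'' - 144 y = 0
General solution: y(x) = A e^(12x) + B e^(-12x), where A and B are arbitrary constants fixed by the endpoint conditions.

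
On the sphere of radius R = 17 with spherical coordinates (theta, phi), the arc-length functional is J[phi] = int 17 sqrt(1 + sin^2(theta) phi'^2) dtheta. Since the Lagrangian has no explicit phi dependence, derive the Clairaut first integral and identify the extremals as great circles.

On the sphere of radius R = 17 with spherical coordinates (θ, φ), the induced metric is
    ds^2 = 289(dθ^2 + sin^2(θ) dφ^2).
Parameterise by θ; the arc-length functional is
    J[φ] = ∫ 17 sqrt(1 + sin^2(θ) (dφ/dθ)^2) dθ,
so L = 17 sqrt(1 + sin^2(θ) φ'^2). Compute
    ∂L/∂φ = 0  (L has no explicit φ dependence),
    ∂L/∂φ' = 17 sin^2(θ) φ' / sqrt(1 + sin^2(θ) φ'^2).
Since ∂L/∂φ = 0, the Euler-Lagrange equation
    d/dθ(∂L/∂φ') − ∂L/∂φ = 0
reduces to d/dθ(∂L/∂φ') = 0, i.e. the momentum conjugate to φ is conserved:
    17 sin^2(θ) φ' / sqrt(1 + sin^2(θ) φ'^2) = C.
The overall factor of 17 is constant, so dividing through gives Clairaut's relation sin^2(θ) φ' / sqrt(1 + sin^2(θ) φ'^2) = C' (with C' = C/17). Solving for φ' and integrating gives the great-circle family
    cot(θ) = A cos(φ − φ_0),
i.e. the intersection of the sphere with a plane through the origin. The two constants A and φ_0 (equivalently C and one phase) are fixed by the two endpoint conditions.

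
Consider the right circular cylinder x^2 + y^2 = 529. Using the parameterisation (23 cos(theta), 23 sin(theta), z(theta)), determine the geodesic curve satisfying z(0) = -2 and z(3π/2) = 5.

Parameterise the cylinder of radius R = 23 as
    r(θ) = (23 cos θ, 23 sin θ, z(θ)).
The arc-length element is
    ds = sqrt(529 + (dz/dθ)^2) dθ,
so the Lagrangian is L = sqrt(529 + z'^2).
L depends on z' only, not on z or θ, so ∂L/∂z = 0 and
    ∂L/∂z' = z' / sqrt(529 + z'^2).
The Euler-Lagrange equation gives
    d/dθ( z' / sqrt(529 + z'^2) ) = 0,
so z' is constant. Integrating once:
    z(θ) = a θ + b,
a helix on the cylinder (a straight line when the cylinder is unrolled). The constants a, b are determined by the endpoint conditions.
With endpoint conditions z(0) = -2 and z(3π/2) = 5: from z(0) = b we get b = -2, and a·3π/2 + -2 = 5 gives a = 14/(3π), so
    z(θ) = (14/(3π)) θ − 2.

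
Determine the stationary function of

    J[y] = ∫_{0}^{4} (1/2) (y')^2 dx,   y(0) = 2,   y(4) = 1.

The Lagrangian is L = (1/2) (y')^2.
Compute ∂L/∂y = 0, ∂L/∂y' = y'.
The Euler-Lagrange equation d/dx(∂L/∂y') − ∂L/∂y = 0 reduces to
    y'' = 0.
Its general solution is
    y(x) = A x + B,
with A, B fixed by the endpoint conditions.
Applying the endpoint conditions y(0) = 2 and y(4) = 1: solve A·0 + B = 2 and A·4 + B = 1. Subtracting gives A(4 − 0) = 1 − 2, so A = -1/4, and B = 2 − A·0 = 2. Therefore
    y(x) = (-1/4) x + 2.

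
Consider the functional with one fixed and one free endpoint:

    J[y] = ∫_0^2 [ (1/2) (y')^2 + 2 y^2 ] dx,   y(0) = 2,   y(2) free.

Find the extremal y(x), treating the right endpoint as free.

The Lagrangian L = (1/2) (y')^2 + 2 y^2 gives
    ∂L/∂y = 4 y,   ∂L/∂y' = y'.
Euler-Lagrange: y'' − 4 y = 0.
With k = 2, the general solution is
    y(x) = A cosh(2 x) + B sinh(2 x).
Fixed left endpoint y(0) = 2 ⇒ A = 2.
The right endpoint x = 2 is free, so the natural (transversality) condition is ∂L/∂y' |_{x=2} = 0, i.e. y'(2) = 0.
Compute y'(x) = A k sinh(k x) + B k cosh(k x), so
    y'(2) = A k sinh(k·2) + B k cosh(k·2) = 0
    ⇒ B = −A tanh(k·2) = − 2 tanh(2·2).
Therefore the extremal is
    y(x) = 2 cosh(2 x) − 2 tanh(2·2) sinh(2 x).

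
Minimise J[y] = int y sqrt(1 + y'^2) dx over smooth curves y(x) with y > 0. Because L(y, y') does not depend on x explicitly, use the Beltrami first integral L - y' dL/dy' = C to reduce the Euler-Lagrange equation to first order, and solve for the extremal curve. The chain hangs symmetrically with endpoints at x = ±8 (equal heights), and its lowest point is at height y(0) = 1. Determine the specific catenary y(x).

The Lagrangian L(y, y') = y sqrt(1 + y'^2) has no explicit x dependence, so the Beltrami identity applies:
    L − y' ∂L/∂y' = C.
Compute ∂L/∂y' = y · y' / sqrt(1 + y'^2). Then
    L − y' ∂L/∂y'
    = y sqrt(1 + y'^2) − y · y'^2 / sqrt(1 + y'^2)
    = y (1 + y'^2 − y'^2) / sqrt(1 + y'^2)
    = y / sqrt(1 + y'^2) = C.
Squaring gives y^2 = C^2 (1 + y'^2), i.e.
    y'^2 = y^2 / C^2 − 1.
Separating variables,
    dy / sqrt(y^2 − C^2) = dx / C,
and integrating gives arccosh(y / C) = (x − a)/C, so
    y(x) = C cosh((x − a)/C),
the catenary. The constants C and a are fixed by the two endpoint conditions (and, for the hanging-chain problem, the length constraint selects C).
Now fit the given data. The endpoints x = ±8 are symmetric at equal height, so the catenary is even about its minimum: a = 0 and y(x) = C cosh(x/C). The lowest point is y(0) = C cosh(0) = C, and we are told y(0) = 1, so C = 1. Therefore
    y(x) = cosh(x),
and at the endpoints
    y(±8) = cosh(8).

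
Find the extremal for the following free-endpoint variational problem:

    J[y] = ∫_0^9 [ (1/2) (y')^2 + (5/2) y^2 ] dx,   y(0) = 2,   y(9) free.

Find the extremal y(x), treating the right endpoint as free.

The Lagrangian L = (1/2) (y')^2 + (5/2) y^2 gives
    ∂L/∂y = 5 y,   ∂L/∂y' = y'.
Euler-Lagrange: y'' − 5 y = 0.
With k = sqrt(5), the general solution is
    y(x) = A cosh(sqrt(5) x) + B sinh(sqrt(5) x).
Fixed left endpoint y(0) = 2 ⇒ A = 2.
The right endpoint x = 9 is free, so the natural (transversality) condition is ∂L/∂y' |_{x=9} = 0, i.e. y'(9) = 0.
Compute y'(x) = A k sinh(k x) + B k cosh(k x), so
    y'(9) = A k sinh(k·9) + B k cosh(k·9) = 0
    ⇒ B = −A tanh(k·9) = − 2 tanh(sqrt(5)·9).
Therefore the extremal is
    y(x) = 2 cosh(sqrt(5) x) − 2 tanh(sqrt(5)·9) sinh(sqrt(5) x).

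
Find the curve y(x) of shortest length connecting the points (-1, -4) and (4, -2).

Arc-length functional: J[y] = ∫ sqrt(1 + (y')^2) dx.
Lagrangian L = sqrt(1 + (y')^2) has no explicit y dependence, so ∂L/∂y = 0 and the Euler-Lagrange equation gives
    d/dx( y' / sqrt(1 + (y')^2) ) = 0  ⇒  y' / sqrt(1 + (y')^2) = const.
Hence y' is constant, so y(x) is affine.
Fitting the endpoints (-1, -4) and (4, -2):
    slope m = ((-2) − (-4)) / (4 − (-1)) = 2/5,
    intercept c = (-4) − m·(-1) = -18/5.
Extremal: y(x) = (2/5) x - 18/5.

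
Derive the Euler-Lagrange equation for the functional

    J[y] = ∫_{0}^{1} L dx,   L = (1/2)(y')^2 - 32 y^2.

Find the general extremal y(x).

The Lagrangian is L = (1/2)(y')^2 - 32 y^2.
∂L/∂y = -64y.
∂L/∂y' = y'.
The Euler-Lagrange equation d/dx(∂L/∂y') − ∂L/∂y = 0 becomes:
    y'' + 64 y = 0
General solution: y(x) = A sin(8x) + B cos(8x), where A and B are arbitrary constants fixed by the endpoint conditions.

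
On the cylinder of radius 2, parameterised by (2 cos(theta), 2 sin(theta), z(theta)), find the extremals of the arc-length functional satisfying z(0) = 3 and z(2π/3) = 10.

Parameterise the cylinder of radius R = 2 as
    r(θ) = (2 cos θ, 2 sin θ, z(θ)).
The arc-length element is
    ds = sqrt(4 + (dz/dθ)^2) dθ,
so the Lagrangian is L = sqrt(4 + z'^2).
L depends on z' only, not on z or θ, so ∂L/∂z = 0 and
    ∂L/∂z' = z' / sqrt(4 + z'^2).
The Euler-Lagrange equation gives
    d/dθ( z' / sqrt(4 + z'^2) ) = 0,
so z' is constant. Integrating once:
    z(θ) = a θ + b,
a helix on the cylinder (a straight line when the cylinder is unrolled). The constants a, b are determined by the endpoint conditions.
With endpoint conditions z(0) = 3 and z(2π/3) = 10: from z(0) = b we get b = 3, and a·2π/3 + 3 = 10 gives a = 21/(2π), so
    z(θ) = (21/(2π)) θ + 3.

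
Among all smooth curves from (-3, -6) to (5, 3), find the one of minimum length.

Arc-length functional: J[y] = ∫ sqrt(1 + (y')^2) dx.
Lagrangian L = sqrt(1 + (y')^2) has no explicit y dependence, so ∂L/∂y = 0 and the Euler-Lagrange equation gives
    d/dx( y' / sqrt(1 + (y')^2) ) = 0  ⇒  y' / sqrt(1 + (y')^2) = const.
Hence y' is constant, so y(x) is affine.
Fitting the endpoints (-3, -6) and (5, 3):
    slope m = (3 − (-6)) / (5 − (-3)) = 9/8,
    intercept c = (-6) − m·(-3) = -21/8.
Extremal: y(x) = (9/8) x - 21/8.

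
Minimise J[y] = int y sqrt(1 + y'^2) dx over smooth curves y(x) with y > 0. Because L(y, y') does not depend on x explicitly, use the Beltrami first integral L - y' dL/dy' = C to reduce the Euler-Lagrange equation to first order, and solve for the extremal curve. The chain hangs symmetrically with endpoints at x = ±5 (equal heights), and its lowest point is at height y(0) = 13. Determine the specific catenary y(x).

The Lagrangian L(y, y') = y sqrt(1 + y'^2) has no explicit x dependence, so the Beltrami identity applies:
    L − y' ∂L/∂y' = C.
Compute ∂L/∂y' = y · y' / sqrt(1 + y'^2). Then
    L − y' ∂L/∂y'
    = y sqrt(1 + y'^2) − y · y'^2 / sqrt(1 + y'^2)
    = y (1 + y'^2 − y'^2) / sqrt(1 + y'^2)
    = y / sqrt(1 + y'^2) = C.
Squaring gives y^2 = C^2 (1 + y'^2), i.e.
    y'^2 = y^2 / C^2 − 1.
Separating variables,
    dy / sqrt(y^2 − C^2) = dx / C,
and integrating gives arccosh(y / C) = (x − a)/C, so
    y(x) = C cosh((x − a)/C),
the catenary. The constants C and a are fixed by the two endpoint conditions (and, for the hanging-chain problem, the length constraint selects C).
Now fit the given data. The endpoints x = ±5 are symmetric at equal height, so the catenary is even about its minimum: a = 0 and y(x) = C cosh(x/C). The lowest point is y(0) = C cosh(0) = C, and we are told y(0) = 13, so C = 13. Therefore
    y(x) = 13 cosh(x/13),
and at the endpoints
    y(±5) = 13 cosh(5/13).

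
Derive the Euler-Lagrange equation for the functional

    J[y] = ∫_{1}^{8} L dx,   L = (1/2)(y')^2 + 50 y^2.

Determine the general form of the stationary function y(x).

The Lagrangian is L = (1/2)(y')^2 + 50 y^2.
∂L/∂y = 100y.
∂L/∂y' = y'.
The Euler-Lagrange equation d/dx(∂L/∂y') − ∂L/∂y = 0 becomes:
    y'' - 100 y = 0
General solution: y(x) = A e^(10x) + B e^(-10x), where A and B are arbitrary constants fixed by the endpoint conditions.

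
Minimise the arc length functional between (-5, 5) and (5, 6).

Arc-length functional: J[y] = ∫ sqrt(1 + (y')^2) dx.
Lagrangian L = sqrt(1 + (y')^2) has no explicit y dependence, so ∂L/∂y = 0 and the Euler-Lagrange equation gives
    d/dx( y' / sqrt(1 + (y')^2) ) = 0  ⇒  y' / sqrt(1 + (y')^2) = const.
Hence y' is constant, so y(x) is affine.
Fitting the endpoints (-5, 5) and (5, 6):
    slope m = (6 − 5) / (5 − (-5)) = 1/10,
    intercept c = 5 − m·(-5) = 11/2.
Extremal: y(x) = (1/10) x + 11/2.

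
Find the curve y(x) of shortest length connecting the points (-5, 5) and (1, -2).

Arc-length functional: J[y] = ∫ sqrt(1 + (y')^2) dx.
Lagrangian L = sqrt(1 + (y')^2) has no explicit y dependence, so ∂L/∂y = 0 and the Euler-Lagrange equation gives
    d/dx( y' / sqrt(1 + (y')^2) ) = 0  ⇒  y' / sqrt(1 + (y')^2) = const.
Hence y' is constant, so y(x) is affine.
Fitting the endpoints (-5, 5) and (1, -2):
    slope m = ((-2) − 5) / (1 − (-5)) = -7/6,
    intercept c = 5 − m·(-5) = -5/6.
Extremal: y(x) = (-7/6) x - 5/6.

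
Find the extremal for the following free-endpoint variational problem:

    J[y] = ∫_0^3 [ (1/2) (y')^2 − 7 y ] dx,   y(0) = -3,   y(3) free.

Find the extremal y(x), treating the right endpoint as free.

The Lagrangian L = (1/2) (y')^2 − 7 y gives
    ∂L/∂y = −7,   ∂L/∂y' = y'.
Euler-Lagrange: d/dx(y') − (−7) = 0, i.e. y'' + 7 = 0, so
    y(x) = −(7/2) x^2 + C1 x + C2.
Fixed left endpoint y(0) = -3 ⇒ C2 = -3.
The right endpoint x = 3 is free, so the natural (transversality) condition is ∂L/∂y' |_{x=3} = 0, i.e. y'(3) = 0.
Compute y'(x) = −7 x + C1, so y'(3) = −21 + C1 = 0 ⇒ C1 = 21.
Therefore the extremal is
    y(x) = −(7/2) x^2 + 21 x − 3.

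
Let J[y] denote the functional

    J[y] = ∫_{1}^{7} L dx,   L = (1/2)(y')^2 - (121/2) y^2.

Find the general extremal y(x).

The Lagrangian is L = (1/2)(y')^2 - (121/2) y^2.
∂L/∂y = -121y.
∂L/∂y' = y'.
The Euler-Lagrange equation d/dx(∂L/∂y') − ∂L/∂y = 0 becomes:
    y'' + 121 y = 0
General solution: y(x) = A sin(11x) + B cos(11x), where A and B are arbitrary constants fixed by the endpoint conditions.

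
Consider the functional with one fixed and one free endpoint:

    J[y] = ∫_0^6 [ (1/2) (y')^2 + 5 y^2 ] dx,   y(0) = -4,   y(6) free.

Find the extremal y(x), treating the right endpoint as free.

The Lagrangian L = (1/2) (y')^2 + 5 y^2 gives
    ∂L/∂y = 10 y,   ∂L/∂y' = y'.
Euler-Lagrange: y'' − 10 y = 0.
With k = sqrt(10), the general solution is
    y(x) = A cosh(sqrt(10) x) + B sinh(sqrt(10) x).
Fixed left endpoint y(0) = -4 ⇒ A = -4.
The right endpoint x = 6 is free, so the natural (transversality) condition is ∂L/∂y' |_{x=6} = 0, i.e. y'(6) = 0.
Compute y'(x) = A k sinh(k x) + B k cosh(k x), so
    y'(6) = A k sinh(k·6) + B k cosh(k·6) = 0
    ⇒ B = −A tanh(k·6) = 4 tanh(sqrt(10)·6).
Therefore the extremal is
    y(x) = −4 cosh(sqrt(10) x) + 4 tanh(sqrt(10)·6) sinh(sqrt(10) x).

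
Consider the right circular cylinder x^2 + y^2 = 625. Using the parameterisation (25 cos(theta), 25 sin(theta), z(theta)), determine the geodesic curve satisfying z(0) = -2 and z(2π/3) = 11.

Parameterise the cylinder of radius R = 25 as
    r(θ) = (25 cos θ, 25 sin θ, z(θ)).
The arc-length element is
    ds = sqrt(625 + (dz/dθ)^2) dθ,
so the Lagrangian is L = sqrt(625 + z'^2).
L depends on z' only, not on z or θ, so ∂L/∂z = 0 and
    ∂L/∂z' = z' / sqrt(625 + z'^2).
The Euler-Lagrange equation gives
    d/dθ( z' / sqrt(625 + z'^2) ) = 0,
so z' is constant. Integrating once:
    z(θ) = a θ + b,
a helix on the cylinder (a straight line when the cylinder is unrolled). The constants a, b are determined by the endpoint conditions.
With endpoint conditions z(0) = -2 and z(2π/3) = 11: from z(0) = b we get b = -2, and a·2π/3 + -2 = 11 gives a = 39/(2π), so
    z(θ) = (39/(2π)) θ − 2.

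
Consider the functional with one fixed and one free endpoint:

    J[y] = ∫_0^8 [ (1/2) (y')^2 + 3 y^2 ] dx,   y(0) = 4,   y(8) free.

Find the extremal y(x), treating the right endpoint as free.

The Lagrangian L = (1/2) (y')^2 + 3 y^2 gives
    ∂L/∂y = 6 y,   ∂L/∂y' = y'.
Euler-Lagrange: y'' − 6 y = 0.
With k = sqrt(6), the general solution is
    y(x) = A cosh(sqrt(6) x) + B sinh(sqrt(6) x).
Fixed left endpoint y(0) = 4 ⇒ A = 4.
The right endpoint x = 8 is free, so the natural (transversality) condition is ∂L/∂y' |_{x=8} = 0, i.e. y'(8) = 0.
Compute y'(x) = A k sinh(k x) + B k cosh(k x), so
    y'(8) = A k sinh(k·8) + B k cosh(k·8) = 0
    ⇒ B = −A tanh(k·8) = − 4 tanh(sqrt(6)·8).
Therefore the extremal is
    y(x) = 4 cosh(sqrt(6) x) − 4 tanh(sqrt(6)·8) sinh(sqrt(6) x).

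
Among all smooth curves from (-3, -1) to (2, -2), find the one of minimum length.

Arc-length functional: J[y] = ∫ sqrt(1 + (y')^2) dx.
Lagrangian L = sqrt(1 + (y')^2) has no explicit y dependence, so ∂L/∂y = 0 and the Euler-Lagrange equation gives
    d/dx( y' / sqrt(1 + (y')^2) ) = 0  ⇒  y' / sqrt(1 + (y')^2) = const.
Hence y' is constant, so y(x) is affine.
Fitting the endpoints (-3, -1) and (2, -2):
    slope m = ((-2) − (-1)) / (2 − (-3)) = -1/5,
    intercept c = (-1) − m·(-3) = -8/5.
Extremal: y(x) = (-1/5) x - 8/5.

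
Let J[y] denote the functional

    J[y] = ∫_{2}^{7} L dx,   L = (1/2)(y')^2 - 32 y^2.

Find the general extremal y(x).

The Lagrangian is L = (1/2)(y')^2 - 32 y^2.
∂L/∂y = -64y.
∂L/∂y' = y'.
The Euler-Lagrange equation d/dx(∂L/∂y') − ∂L/∂y = 0 becomes:
    y'' + 64 y = 0
General solution: y(x) = A sin(8x) + B cos(8x), where A and B are arbitrary constants fixed by the endpoint conditions.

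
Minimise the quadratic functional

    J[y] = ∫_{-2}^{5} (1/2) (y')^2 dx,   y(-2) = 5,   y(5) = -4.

The Lagrangian is L = (1/2) (y')^2.
Compute ∂L/∂y = 0, ∂L/∂y' = y'.
The Euler-Lagrange equation d/dx(∂L/∂y') − ∂L/∂y = 0 reduces to
    y'' = 0.
Its general solution is
    y(x) = A x + B,
with A, B fixed by the endpoint conditions.
Applying the endpoint conditions y(-2) = 5 and y(5) = -4: solve A·-2 + B = 5 and A·5 + B = -4. Subtracting gives A(5 − -2) = -4 − 5, so A = -9/7, and B = 5 − A·-2 = 17/7. Therefore
    y(x) = (-9/7) x + 17/7.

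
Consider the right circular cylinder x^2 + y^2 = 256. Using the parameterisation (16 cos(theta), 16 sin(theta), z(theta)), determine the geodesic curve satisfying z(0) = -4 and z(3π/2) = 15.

Parameterise the cylinder of radius R = 16 as
    r(θ) = (16 cos θ, 16 sin θ, z(θ)).
The arc-length element is
    ds = sqrt(256 + (dz/dθ)^2) dθ,
so the Lagrangian is L = sqrt(256 + z'^2).
L depends on z' only, not on z or θ, so ∂L/∂z = 0 and
    ∂L/∂z' = z' / sqrt(256 + z'^2).
The Euler-Lagrange equation gives
    d/dθ( z' / sqrt(256 + z'^2) ) = 0,
so z' is constant. Integrating once:
    z(θ) = a θ + b,
a helix on the cylinder (a straight line when the cylinder is unrolled). The constants a, b are determined by the endpoint conditions.
With endpoint conditions z(0) = -4 and z(3π/2) = 15: from z(0) = b we get b = -4, and a·3π/2 + -4 = 15 gives a = 38/(3π), so
    z(θ) = (38/(3π)) θ − 4.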